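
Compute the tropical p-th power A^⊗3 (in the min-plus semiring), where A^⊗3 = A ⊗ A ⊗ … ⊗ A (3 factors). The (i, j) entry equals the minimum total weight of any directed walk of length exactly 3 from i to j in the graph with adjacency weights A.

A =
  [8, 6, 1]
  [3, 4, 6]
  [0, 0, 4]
A^⊗3 =
  [4, 5, 2]
  [4, 4, 7]
  [1, 1, 4]

Each entry (A^⊗3)_ij equals the minimum over all length-3 walks i = v_0 → v_1 → … → v_3 = j of Σ_t A[v_t][v_{t+1}]. For example, for (i, j) = (0, 2) we minimise over 9 possible intermediate vertex sequences; the minimum is 2, attained along the walk 0 → 2 → 0 → 2.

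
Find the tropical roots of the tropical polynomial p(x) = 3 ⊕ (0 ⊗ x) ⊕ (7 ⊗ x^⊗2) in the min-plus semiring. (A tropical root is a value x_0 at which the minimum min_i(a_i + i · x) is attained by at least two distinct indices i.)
Roots: {-7, 3}

Each tropical root is a break point of the lower envelope of the lines y = a_i + i · x (there are 3 lines, with slopes 0, 1, ..., 2). Only the lines that attain the minimum somewhere contribute to roots; other lines are dominated. Here the surviving (envelope) indices are i = 2, i = 1, i = 0.
Intersections between consecutive envelope lines give the roots: for adjacent envelope indices i < j the intersection is x = (a_i − a_j) / (j − i). Reading off the sorted break points: {-7, 3}.
Verification: at each break x_0, at least two indices attain the minimum of min_i(a_i + i · x_0).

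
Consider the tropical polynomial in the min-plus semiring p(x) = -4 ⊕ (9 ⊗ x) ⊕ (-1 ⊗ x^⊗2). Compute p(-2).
p(-2) = -5

A tropical monomial a ⊗ x^⊗i evaluates to a + i · x. Evaluating each term at x = -2:
  Term 0 contributes -4 + 0 · -2 = -4
  Term 1 contributes 9 + 1 · -2 = 7
  Term 2 contributes -1 + 2 · -2 = -5
p(-2) = ⊕ of these = min[-4, 7, -5] = -5.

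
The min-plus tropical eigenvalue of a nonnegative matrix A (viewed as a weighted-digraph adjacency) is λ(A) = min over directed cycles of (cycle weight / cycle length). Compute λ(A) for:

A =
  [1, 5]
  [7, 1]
λ(A) = 1

Enumerate directed cycles and compute their means (weight / length). Sample:
  cycle 0 → 0: weight = 1, length = 1, mean = 1/1 ≈ 1.000
  cycle 1 → 1: weight = 1, length = 1, mean = 1/1 ≈ 1.000
  cycle 0 → 1 → 0: weight = 12, length = 2, mean = 12/2 ≈ 6.000
  cycle 1 → 0 → 1: weight = 12, length = 2, mean = 12/2 ≈ 6.000
Minimum mean = 1.000, attained e.g. along the cycle 0 → 0 with weight 1 and length 1. So λ(A) = 1/1 = 1.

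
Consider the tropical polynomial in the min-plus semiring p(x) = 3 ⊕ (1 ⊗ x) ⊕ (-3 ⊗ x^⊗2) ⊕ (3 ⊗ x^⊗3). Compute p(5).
p(5) = 3

A tropical monomial a ⊗ x^⊗i evaluates to a + i · x. Evaluating each term at x = 5:
  Term 0 contributes 3 + 0 · 5 = 3
  Term 1 contributes 1 + 1 · 5 = 6
  Term 2 contributes -3 + 2 · 5 = 7
  Term 3 contributes 3 + 3 · 5 = 18
p(5) = ⊕ of these = min[3, 6, 7, 18] = 3.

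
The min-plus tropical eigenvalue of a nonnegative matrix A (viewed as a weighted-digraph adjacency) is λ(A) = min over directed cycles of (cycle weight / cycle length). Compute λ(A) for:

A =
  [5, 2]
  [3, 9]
λ(A) = 5/2

Enumerate directed cycles and compute their means (weight / length). Sample:
  cycle 0 → 0: weight = 5, length = 1, mean = 5/1 ≈ 5.000
  cycle 1 → 1: weight = 9, length = 1, mean = 9/1 ≈ 9.000
  cycle 0 → 1 → 0: weight = 5, length = 2, mean = 5/2 ≈ 2.500
  cycle 1 → 0 → 1: weight = 5, length = 2, mean = 5/2 ≈ 2.500
Minimum mean = 2.500, attained e.g. along the cycle 0 → 1 → 0 with weight 5 and length 2. So λ(A) = 5/2 = 5/2.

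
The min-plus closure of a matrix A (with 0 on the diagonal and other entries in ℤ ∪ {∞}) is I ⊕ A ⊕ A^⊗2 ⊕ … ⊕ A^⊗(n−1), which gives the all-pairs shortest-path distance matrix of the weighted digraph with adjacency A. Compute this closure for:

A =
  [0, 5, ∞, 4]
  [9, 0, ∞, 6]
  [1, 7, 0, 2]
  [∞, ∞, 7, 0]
Closure =
  [0, 5, 11, 4]
  [9, 0, 13, 6]
  [1, 6, 0, 2]
  [8, 13, 7, 0]

This is the Floyd-Warshall all-pairs shortest-path computation. For each intermediate vertex k = 0, 1, …, 3, update dist[i][j] ← min(dist[i][j], dist[i][k] + dist[k][j]). The final matrix gives, for each (i, j), the minimum total weight of any directed path from i to j (possibly empty when i = j).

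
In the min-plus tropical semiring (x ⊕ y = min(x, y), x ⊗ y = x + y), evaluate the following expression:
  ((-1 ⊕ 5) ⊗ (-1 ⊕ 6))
((-1 ⊕ 5) ⊗ (-1 ⊕ 6)) = -2

Expand innermost to outermost. Recall ⊕ takes the minimum of its arguments and ⊗ takes their sum. Working out the expression ((-1 ⊕ 5) ⊗ (-1 ⊕ 6)) gives -2.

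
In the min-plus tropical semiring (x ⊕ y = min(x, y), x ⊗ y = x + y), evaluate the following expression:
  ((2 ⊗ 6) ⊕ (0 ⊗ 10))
((2 ⊗ 6) ⊕ (0 ⊗ 10)) = 8

Expand innermost to outermost. Recall ⊕ takes the minimum of its arguments and ⊗ takes their sum. Working out the expression ((2 ⊗ 6) ⊕ (0 ⊗ 10)) gives 8.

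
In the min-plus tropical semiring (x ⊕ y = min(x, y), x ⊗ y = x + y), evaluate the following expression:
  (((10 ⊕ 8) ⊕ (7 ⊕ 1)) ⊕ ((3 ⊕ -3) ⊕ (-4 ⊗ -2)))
(((10 ⊕ 8) ⊕ (7 ⊕ 1)) ⊕ ((3 ⊕ -3) ⊕ (-4 ⊗ -2))) = -6

Expand innermost to outermost. Recall ⊕ takes the minimum of its arguments and ⊗ takes their sum. Working out the expression (((10 ⊕ 8) ⊕ (7 ⊕ 1)) ⊕ ((3 ⊕ -3) ⊕ (-4 ⊗ -2))) gives -6.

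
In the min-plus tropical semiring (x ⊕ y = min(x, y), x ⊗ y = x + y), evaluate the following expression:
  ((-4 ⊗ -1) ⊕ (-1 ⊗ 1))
((-4 ⊗ -1) ⊕ (-1 ⊗ 1)) = -5

Expand innermost to outermost. Recall ⊕ takes the minimum of its arguments and ⊗ takes their sum. Working out the expression ((-4 ⊗ -1) ⊕ (-1 ⊗ 1)) gives -5.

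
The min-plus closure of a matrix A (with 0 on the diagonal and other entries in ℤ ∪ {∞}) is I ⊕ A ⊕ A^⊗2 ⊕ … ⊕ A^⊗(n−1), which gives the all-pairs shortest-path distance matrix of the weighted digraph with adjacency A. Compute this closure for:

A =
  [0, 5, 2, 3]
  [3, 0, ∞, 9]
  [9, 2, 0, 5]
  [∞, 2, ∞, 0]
Closure =
  [0, 4, 2, 3]
  [3, 0, 5, 6]
  [5, 2, 0, 5]
  [5, 2, 7, 0]

This is the Floyd-Warshall all-pairs shortest-path computation. For each intermediate vertex k = 0, 1, …, 3, update dist[i][j] ← min(dist[i][j], dist[i][k] + dist[k][j]). The final matrix gives, for each (i, j), the minimum total weight of any directed path from i to j (possibly empty when i = j).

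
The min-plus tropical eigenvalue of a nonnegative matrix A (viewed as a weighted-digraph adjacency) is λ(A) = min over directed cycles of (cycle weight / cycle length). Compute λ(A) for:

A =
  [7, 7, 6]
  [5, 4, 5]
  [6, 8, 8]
λ(A) = 4

Enumerate directed cycles and compute their means (weight / length). Sample:
  cycle 0 → 0: weight = 7, length = 1, mean = 7/1 ≈ 7.000
  cycle 1 → 1: weight = 4, length = 1, mean = 4/1 ≈ 4.000
  cycle 2 → 2: weight = 8, length = 1, mean = 8/1 ≈ 8.000
  cycle 0 → 1 → 0: weight = 12, length = 2, mean = 12/2 ≈ 6.000
  cycle 0 → 2 → 0: weight = 12, length = 2, mean = 12/2 ≈ 6.000
  cycle 1 → 0 → 1: weight = 12, length = 2, mean = 12/2 ≈ 6.000
Minimum mean = 4.000, attained e.g. along the cycle 1 → 1 with weight 4 and length 1. So λ(A) = 4/1 = 4.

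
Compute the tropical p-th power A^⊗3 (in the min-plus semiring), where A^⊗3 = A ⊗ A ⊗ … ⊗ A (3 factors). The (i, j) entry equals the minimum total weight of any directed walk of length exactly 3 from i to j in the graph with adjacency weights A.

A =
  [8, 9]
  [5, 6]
A^⊗3 =
  [20, 21]
  [17, 18]

Each entry (A^⊗3)_ij equals the minimum over all length-3 walks i = v_0 → v_1 → … → v_3 = j of Σ_t A[v_t][v_{t+1}]. For example, for (i, j) = (0, 1) we minimise over 4 possible intermediate vertex sequences; the minimum is 21, attained along the walk 0 → 1 → 1 → 1.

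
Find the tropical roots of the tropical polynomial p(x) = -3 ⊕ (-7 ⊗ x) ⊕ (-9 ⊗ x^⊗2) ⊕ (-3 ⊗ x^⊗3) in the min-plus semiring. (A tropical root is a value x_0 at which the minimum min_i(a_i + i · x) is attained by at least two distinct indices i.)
Roots: {-6, 2, 4}

Each tropical root is a break point of the lower envelope of the lines y = a_i + i · x (there are 4 lines, with slopes 0, 1, ..., 3). Only the lines that attain the minimum somewhere contribute to roots; other lines are dominated. Here the surviving (envelope) indices are i = 3, i = 2, i = 1, i = 0.
Intersections between consecutive envelope lines give the roots: for adjacent envelope indices i < j the intersection is x = (a_i − a_j) / (j − i). Reading off the sorted break points: {-6, 2, 4}.
Verification: at each break x_0, at least two indices attain the minimum of min_i(a_i + i · x_0).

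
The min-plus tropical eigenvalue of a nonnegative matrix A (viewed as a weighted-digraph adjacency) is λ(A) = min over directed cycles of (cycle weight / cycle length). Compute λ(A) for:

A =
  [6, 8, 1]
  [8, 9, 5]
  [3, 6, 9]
λ(A) = 2

Enumerate directed cycles and compute their means (weight / length). Sample:
  cycle 0 → 0: weight = 6, length = 1, mean = 6/1 ≈ 6.000
  cycle 1 → 1: weight = 9, length = 1, mean = 9/1 ≈ 9.000
  cycle 2 → 2: weight = 9, length = 1, mean = 9/1 ≈ 9.000
  cycle 0 → 1 → 0: weight = 16, length = 2, mean = 16/2 ≈ 8.000
  cycle 0 → 2 → 0: weight = 4, length = 2, mean = 4/2 ≈ 2.000
  cycle 1 → 0 → 1: weight = 16, length = 2, mean = 16/2 ≈ 8.000
Minimum mean = 2.000, attained e.g. along the cycle 0 → 2 → 0 with weight 4 and length 2. So λ(A) = 4/2 = 2.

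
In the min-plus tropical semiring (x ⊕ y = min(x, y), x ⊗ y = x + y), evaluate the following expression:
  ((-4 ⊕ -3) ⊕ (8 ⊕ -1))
((-4 ⊕ -3) ⊕ (8 ⊕ -1)) = -4

Expand innermost to outermost. Recall ⊕ takes the minimum of its arguments and ⊗ takes their sum. Working out the expression ((-4 ⊕ -3) ⊕ (8 ⊕ -1)) gives -4.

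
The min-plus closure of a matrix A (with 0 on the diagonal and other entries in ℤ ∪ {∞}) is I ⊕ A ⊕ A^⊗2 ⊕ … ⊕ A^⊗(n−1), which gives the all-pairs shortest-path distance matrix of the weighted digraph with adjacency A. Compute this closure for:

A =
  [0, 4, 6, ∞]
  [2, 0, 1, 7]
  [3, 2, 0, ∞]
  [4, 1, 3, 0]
Closure =
  [0, 4, 5, 11]
  [2, 0, 1, 7]
  [3, 2, 0, 9]
  [3, 1, 2, 0]

This is the Floyd-Warshall all-pairs shortest-path computation. For each intermediate vertex k = 0, 1, …, 3, update dist[i][j] ← min(dist[i][j], dist[i][k] + dist[k][j]). The final matrix gives, for each (i, j), the minimum total weight of any directed path from i to j (possibly empty when i = j).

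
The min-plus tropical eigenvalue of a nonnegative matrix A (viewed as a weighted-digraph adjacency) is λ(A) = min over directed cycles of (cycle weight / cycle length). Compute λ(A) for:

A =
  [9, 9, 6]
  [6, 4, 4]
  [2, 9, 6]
λ(A) = 4

Enumerate directed cycles and compute their means (weight / length). Sample:
  cycle 0 → 0: weight = 9, length = 1, mean = 9/1 ≈ 9.000
  cycle 1 → 1: weight = 4, length = 1, mean = 4/1 ≈ 4.000
  cycle 2 → 2: weight = 6, length = 1, mean = 6/1 ≈ 6.000
  cycle 0 → 1 → 0: weight = 15, length = 2, mean = 15/2 ≈ 7.500
  cycle 0 → 2 → 0: weight = 8, length = 2, mean = 8/2 ≈ 4.000
  cycle 1 → 0 → 1: weight = 15, length = 2, mean = 15/2 ≈ 7.500
Minimum mean = 4.000, attained e.g. along the cycle 1 → 1 with weight 4 and length 1. So λ(A) = 4/1 = 4.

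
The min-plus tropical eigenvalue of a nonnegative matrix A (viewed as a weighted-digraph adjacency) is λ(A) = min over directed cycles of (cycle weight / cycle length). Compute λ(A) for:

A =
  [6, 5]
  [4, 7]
λ(A) = 9/2

Enumerate directed cycles and compute their means (weight / length). Sample:
  cycle 0 → 0: weight = 6, length = 1, mean = 6/1 ≈ 6.000
  cycle 1 → 1: weight = 7, length = 1, mean = 7/1 ≈ 7.000
  cycle 0 → 1 → 0: weight = 9, length = 2, mean = 9/2 ≈ 4.500
  cycle 1 → 0 → 1: weight = 9, length = 2, mean = 9/2 ≈ 4.500
Minimum mean = 4.500, attained e.g. along the cycle 0 → 1 → 0 with weight 9 and length 2. So λ(A) = 9/2 = 9/2.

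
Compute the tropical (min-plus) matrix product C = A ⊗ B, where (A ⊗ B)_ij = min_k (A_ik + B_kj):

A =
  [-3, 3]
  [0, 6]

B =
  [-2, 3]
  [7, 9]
A ⊗ B =
  [-5, 0]
  [-2, 3]

Apply the min-plus product entry-by-entry:
  C[0][0] = min over k of (A[0][0] + B[0][0] = -3 + -2 = -5, A[0][1] + B[1][0] = 3 + 7 = 10) = -5 (attained at k = 0)
  C[0][1] = min over k of (A[0][0] + B[0][1] = -3 + 3 = 0, A[0][1] + B[1][1] = 3 + 9 = 12) = 0 (attained at k = 0)
  C[1][0] = min over k of (A[1][0] + B[0][0] = 0 + -2 = -2, A[1][1] + B[1][0] = 6 + 7 = 13) = -2 (attained at k = 0)
  C[1][1] = min over k of (A[1][0] + B[0][1] = 0 + 3 = 3, A[1][1] + B[1][1] = 6 + 9 = 15) = 3 (attained at k = 0)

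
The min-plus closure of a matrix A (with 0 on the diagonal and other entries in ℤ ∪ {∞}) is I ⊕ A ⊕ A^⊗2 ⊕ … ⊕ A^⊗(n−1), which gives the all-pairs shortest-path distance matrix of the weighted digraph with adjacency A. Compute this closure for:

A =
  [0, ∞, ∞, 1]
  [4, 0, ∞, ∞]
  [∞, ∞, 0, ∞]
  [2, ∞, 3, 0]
Closure =
  [0, ∞, 4, 1]
  [4, 0, 8, 5]
  [∞, ∞, 0, ∞]
  [2, ∞, 3, 0]

This is the Floyd-Warshall all-pairs shortest-path computation. For each intermediate vertex k = 0, 1, …, 3, update dist[i][j] ← min(dist[i][j], dist[i][k] + dist[k][j]). The final matrix gives, for each (i, j), the minimum total weight of any directed path from i to j (possibly empty when i = j).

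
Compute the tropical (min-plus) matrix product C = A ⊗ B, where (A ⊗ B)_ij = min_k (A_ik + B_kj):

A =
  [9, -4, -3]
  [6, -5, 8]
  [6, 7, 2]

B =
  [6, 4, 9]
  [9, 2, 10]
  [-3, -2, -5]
A ⊗ B =
  [-6, -5, -8]
  [4, -3, 3]
  [-1, 0, -3]

Apply the min-plus product entry-by-entry:
  C[0][0] = min over k of (A[0][0] + B[0][0] = 9 + 6 = 15, A[0][1] + B[1][0] = -4 + 9 = 5, A[0][2] + B[2][0] = -3 + -3 = -6) = -6 (attained at k = 2)
  C[0][1] = min over k of (A[0][0] + B[0][1] = 9 + 4 = 13, A[0][1] + B[1][1] = -4 + 2 = -2, A[0][2] + B[2][1] = -3 + -2 = -5) = -5 (attained at k = 2)
  C[0][2] = min over k of (A[0][0] + B[0][2] = 9 + 9 = 18, A[0][1] + B[1][2] = -4 + 10 = 6, A[0][2] + B[2][2] = -3 + -5 = -8) = -8 (attained at k = 2)
  C[1][0] = min over k of (A[1][0] + B[0][0] = 6 + 6 = 12, A[1][1] + B[1][0] = -5 + 9 = 4, A[1][2] + B[2][0] = 8 + -3 = 5) = 4 (attained at k = 1)
  C[1][1] = min over k of (A[1][0] + B[0][1] = 6 + 4 = 10, A[1][1] + B[1][1] = -5 + 2 = -3, A[1][2] + B[2][1] = 8 + -2 = 6) = -3 (attained at k = 1)
  C[1][2] = min over k of (A[1][0] + B[0][2] = 6 + 9 = 15, A[1][1] + B[1][2] = -5 + 10 = 5, A[1][2] + B[2][2] = 8 + -5 = 3) = 3 (attained at k = 2)
  C[2][0] = min over k of (A[2][0] + B[0][0] = 6 + 6 = 12, A[2][1] + B[1][0] = 7 + 9 = 16, A[2][2] + B[2][0] = 2 + -3 = -1) = -1 (attained at k = 2)
  C[2][1] = min over k of (A[2][0] + B[0][1] = 6 + 4 = 10, A[2][1] + B[1][1] = 7 + 2 = 9, A[2][2] + B[2][1] = 2 + -2 = 0) = 0 (attained at k = 2)
  C[2][2] = min over k of (A[2][0] + B[0][2] = 6 + 9 = 15, A[2][1] + B[1][2] = 7 + 10 = 17, A[2][2] + B[2][2] = 2 + -5 = -3) = -3 (attained at k = 2)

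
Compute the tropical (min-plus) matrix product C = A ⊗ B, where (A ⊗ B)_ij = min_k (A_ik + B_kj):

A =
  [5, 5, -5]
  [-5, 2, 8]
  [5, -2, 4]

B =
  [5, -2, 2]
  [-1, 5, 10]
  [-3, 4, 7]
A ⊗ B =
  [-8, -1, 2]
  [0, -7, -3]
  [-3, 3, 7]

Apply the min-plus product entry-by-entry:
  C[0][0] = min over k of (A[0][0] + B[0][0] = 5 + 5 = 10, A[0][1] + B[1][0] = 5 + -1 = 4, A[0][2] + B[2][0] = -5 + -3 = -8) = -8 (attained at k = 2)
  C[0][1] = min over k of (A[0][0] + B[0][1] = 5 + -2 = 3, A[0][1] + B[1][1] = 5 + 5 = 10, A[0][2] + B[2][1] = -5 + 4 = -1) = -1 (attained at k = 2)
  C[0][2] = min over k of (A[0][0] + B[0][2] = 5 + 2 = 7, A[0][1] + B[1][2] = 5 + 10 = 15, A[0][2] + B[2][2] = -5 + 7 = 2) = 2 (attained at k = 2)
  C[1][0] = min over k of (A[1][0] + B[0][0] = -5 + 5 = 0, A[1][1] + B[1][0] = 2 + -1 = 1, A[1][2] + B[2][0] = 8 + -3 = 5) = 0 (attained at k = 0)
  C[1][1] = min over k of (A[1][0] + B[0][1] = -5 + -2 = -7, A[1][1] + B[1][1] = 2 + 5 = 7, A[1][2] + B[2][1] = 8 + 4 = 12) = -7 (attained at k = 0)
  C[1][2] = min over k of (A[1][0] + B[0][2] = -5 + 2 = -3, A[1][1] + B[1][2] = 2 + 10 = 12, A[1][2] + B[2][2] = 8 + 7 = 15) = -3 (attained at k = 0)
  C[2][0] = min over k of (A[2][0] + B[0][0] = 5 + 5 = 10, A[2][1] + B[1][0] = -2 + -1 = -3, A[2][2] + B[2][0] = 4 + -3 = 1) = -3 (attained at k = 1)
  C[2][1] = min over k of (A[2][0] + B[0][1] = 5 + -2 = 3, A[2][1] + B[1][1] = -2 + 5 = 3, A[2][2] + B[2][1] = 4 + 4 = 8) = 3 (attained at k = 0)
  C[2][2] = min over k of (A[2][0] + B[0][2] = 5 + 2 = 7, A[2][1] + B[1][2] = -2 + 10 = 8, A[2][2] + B[2][2] = 4 + 7 = 11) = 7 (attained at k = 0)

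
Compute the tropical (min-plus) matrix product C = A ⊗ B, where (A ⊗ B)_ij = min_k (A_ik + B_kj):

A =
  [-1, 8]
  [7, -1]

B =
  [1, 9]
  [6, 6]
A ⊗ B =
  [0, 8]
  [5, 5]

Apply the min-plus product entry-by-entry:
  C[0][0] = min over k of (A[0][0] + B[0][0] = -1 + 1 = 0, A[0][1] + B[1][0] = 8 + 6 = 14) = 0 (attained at k = 0)
  C[0][1] = min over k of (A[0][0] + B[0][1] = -1 + 9 = 8, A[0][1] + B[1][1] = 8 + 6 = 14) = 8 (attained at k = 0)
  C[1][0] = min over k of (A[1][0] + B[0][0] = 7 + 1 = 8, A[1][1] + B[1][0] = -1 + 6 = 5) = 5 (attained at k = 1)
  C[1][1] = min over k of (A[1][0] + B[0][1] = 7 + 9 = 16, A[1][1] + B[1][1] = -1 + 6 = 5) = 5 (attained at k = 1)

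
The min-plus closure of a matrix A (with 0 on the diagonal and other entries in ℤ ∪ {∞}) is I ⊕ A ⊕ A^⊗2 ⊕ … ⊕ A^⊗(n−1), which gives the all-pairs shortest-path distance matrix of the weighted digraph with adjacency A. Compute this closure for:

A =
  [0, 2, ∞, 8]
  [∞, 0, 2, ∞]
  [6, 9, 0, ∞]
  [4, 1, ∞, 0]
Closure =
  [0, 2, 4, 8]
  [8, 0, 2, 16]
  [6, 8, 0, 14]
  [4, 1, 3, 0]

This is the Floyd-Warshall all-pairs shortest-path computation. For each intermediate vertex k = 0, 1, …, 3, update dist[i][j] ← min(dist[i][j], dist[i][k] + dist[k][j]). The final matrix gives, for each (i, j), the minimum total weight of any directed path from i to j (possibly empty when i = j).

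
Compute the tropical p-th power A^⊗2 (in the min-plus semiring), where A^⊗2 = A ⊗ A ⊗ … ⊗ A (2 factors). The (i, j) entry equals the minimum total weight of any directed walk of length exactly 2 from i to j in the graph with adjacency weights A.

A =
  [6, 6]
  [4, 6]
A^⊗2 =
  [10, 12]
  [10, 10]

Each entry (A^⊗2)_ij equals the minimum over all length-2 walks i = v_0 → v_1 → … → v_2 = j of Σ_t A[v_t][v_{t+1}]. For example, for (i, j) = (0, 1) we minimise over 2 possible intermediate vertex sequences; the minimum is 12, attained along the walk 0 → 0 → 1.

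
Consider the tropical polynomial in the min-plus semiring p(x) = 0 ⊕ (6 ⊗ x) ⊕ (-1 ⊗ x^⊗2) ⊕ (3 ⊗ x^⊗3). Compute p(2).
p(2) = 0

A tropical monomial a ⊗ x^⊗i evaluates to a + i · x. Evaluating each term at x = 2:
  Term 0 contributes 0 + 0 · 2 = 0
  Term 1 contributes 6 + 1 · 2 = 8
  Term 2 contributes -1 + 2 · 2 = 3
  Term 3 contributes 3 + 3 · 2 = 9
p(2) = ⊕ of these = min[0, 8, 3, 9] = 0.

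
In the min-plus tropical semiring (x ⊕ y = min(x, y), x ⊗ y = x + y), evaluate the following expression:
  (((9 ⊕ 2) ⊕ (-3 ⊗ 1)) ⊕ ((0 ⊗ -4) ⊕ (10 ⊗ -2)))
(((9 ⊕ 2) ⊕ (-3 ⊗ 1)) ⊕ ((0 ⊗ -4) ⊕ (10 ⊗ -2))) = -4

Expand innermost to outermost. Recall ⊕ takes the minimum of its arguments and ⊗ takes their sum. Working out the expression (((9 ⊕ 2) ⊕ (-3 ⊗ 1)) ⊕ ((0 ⊗ -4) ⊕ (10 ⊗ -2))) gives -4.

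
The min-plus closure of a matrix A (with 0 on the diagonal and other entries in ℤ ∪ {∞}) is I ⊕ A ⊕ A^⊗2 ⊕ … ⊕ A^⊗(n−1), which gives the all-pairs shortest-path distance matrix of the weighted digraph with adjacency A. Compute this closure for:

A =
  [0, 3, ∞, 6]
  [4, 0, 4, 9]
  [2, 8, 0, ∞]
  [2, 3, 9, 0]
Closure =
  [0, 3, 7, 6]
  [4, 0, 4, 9]
  [2, 5, 0, 8]
  [2, 3, 7, 0]

This is the Floyd-Warshall all-pairs shortest-path computation. For each intermediate vertex k = 0, 1, …, 3, update dist[i][j] ← min(dist[i][j], dist[i][k] + dist[k][j]). The final matrix gives, for each (i, j), the minimum total weight of any directed path from i to j (possibly empty when i = j).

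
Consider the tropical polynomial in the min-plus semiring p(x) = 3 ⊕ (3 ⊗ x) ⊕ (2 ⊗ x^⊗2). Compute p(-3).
p(-3) = -4

A tropical monomial a ⊗ x^⊗i evaluates to a + i · x. Evaluating each term at x = -3:
  Term 0 contributes 3 + 0 · -3 = 3
  Term 1 contributes 3 + 1 · -3 = 0
  Term 2 contributes 2 + 2 · -3 = -4
p(-3) = ⊕ of these = min[3, 0, -4] = -4.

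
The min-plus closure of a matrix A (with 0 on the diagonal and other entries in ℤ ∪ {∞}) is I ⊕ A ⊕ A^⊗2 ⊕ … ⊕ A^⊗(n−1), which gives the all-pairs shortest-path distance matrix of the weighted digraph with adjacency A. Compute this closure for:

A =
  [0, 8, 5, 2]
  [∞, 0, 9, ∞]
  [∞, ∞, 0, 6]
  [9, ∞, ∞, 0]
Closure =
  [0, 8, 5, 2]
  [24, 0, 9, 15]
  [15, 23, 0, 6]
  [9, 17, 14, 0]

This is the Floyd-Warshall all-pairs shortest-path computation. For each intermediate vertex k = 0, 1, …, 3, update dist[i][j] ← min(dist[i][j], dist[i][k] + dist[k][j]). The final matrix gives, for each (i, j), the minimum total weight of any directed path from i to j (possibly empty when i = j).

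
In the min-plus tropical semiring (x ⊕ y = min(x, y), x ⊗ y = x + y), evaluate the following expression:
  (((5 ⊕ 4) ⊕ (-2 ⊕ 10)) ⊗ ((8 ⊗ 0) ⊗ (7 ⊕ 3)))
(((5 ⊕ 4) ⊕ (-2 ⊕ 10)) ⊗ ((8 ⊗ 0) ⊗ (7 ⊕ 3))) = 9

Expand innermost to outermost. Recall ⊕ takes the minimum of its arguments and ⊗ takes their sum. Working out the expression (((5 ⊕ 4) ⊕ (-2 ⊕ 10)) ⊗ ((8 ⊗ 0) ⊗ (7 ⊕ 3))) gives 9.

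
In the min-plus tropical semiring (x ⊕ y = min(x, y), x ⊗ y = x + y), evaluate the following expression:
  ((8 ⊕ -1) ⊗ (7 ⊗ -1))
((8 ⊕ -1) ⊗ (7 ⊗ -1)) = 5

Expand innermost to outermost. Recall ⊕ takes the minimum of its arguments and ⊗ takes their sum. Working out the expression ((8 ⊕ -1) ⊗ (7 ⊗ -1)) gives 5.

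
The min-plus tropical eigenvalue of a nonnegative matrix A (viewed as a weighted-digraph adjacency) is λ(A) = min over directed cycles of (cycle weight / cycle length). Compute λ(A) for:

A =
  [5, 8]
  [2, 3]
λ(A) = 3

Enumerate directed cycles and compute their means (weight / length). Sample:
  cycle 0 → 0: weight = 5, length = 1, mean = 5/1 ≈ 5.000
  cycle 1 → 1: weight = 3, length = 1, mean = 3/1 ≈ 3.000
  cycle 0 → 1 → 0: weight = 10, length = 2, mean = 10/2 ≈ 5.000
  cycle 1 → 0 → 1: weight = 10, length = 2, mean = 10/2 ≈ 5.000
Minimum mean = 3.000, attained e.g. along the cycle 1 → 1 with weight 3 and length 1. So λ(A) = 3/1 = 3.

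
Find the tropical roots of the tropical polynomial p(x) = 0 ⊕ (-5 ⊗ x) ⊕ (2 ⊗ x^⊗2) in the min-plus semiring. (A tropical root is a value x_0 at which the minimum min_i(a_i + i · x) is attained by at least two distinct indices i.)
Roots: {-7, 5}

Each tropical root is a break point of the lower envelope of the lines y = a_i + i · x (there are 3 lines, with slopes 0, 1, ..., 2). Only the lines that attain the minimum somewhere contribute to roots; other lines are dominated. Here the surviving (envelope) indices are i = 2, i = 1, i = 0.
Intersections between consecutive envelope lines give the roots: for adjacent envelope indices i < j the intersection is x = (a_i − a_j) / (j − i). Reading off the sorted break points: {-7, 5}.
Verification: at each break x_0, at least two indices attain the minimum of min_i(a_i + i · x_0).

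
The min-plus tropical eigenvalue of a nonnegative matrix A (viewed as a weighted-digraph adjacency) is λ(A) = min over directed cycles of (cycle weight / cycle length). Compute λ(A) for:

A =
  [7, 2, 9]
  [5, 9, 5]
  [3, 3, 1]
λ(A) = 1

Enumerate directed cycles and compute their means (weight / length). Sample:
  cycle 0 → 0: weight = 7, length = 1, mean = 7/1 ≈ 7.000
  cycle 1 → 1: weight = 9, length = 1, mean = 9/1 ≈ 9.000
  cycle 2 → 2: weight = 1, length = 1, mean = 1/1 ≈ 1.000
  cycle 0 → 1 → 0: weight = 7, length = 2, mean = 7/2 ≈ 3.500
  cycle 0 → 2 → 0: weight = 12, length = 2, mean = 12/2 ≈ 6.000
  cycle 1 → 0 → 1: weight = 7, length = 2, mean = 7/2 ≈ 3.500
Minimum mean = 1.000, attained e.g. along the cycle 2 → 2 with weight 1 and length 1. So λ(A) = 1/1 = 1.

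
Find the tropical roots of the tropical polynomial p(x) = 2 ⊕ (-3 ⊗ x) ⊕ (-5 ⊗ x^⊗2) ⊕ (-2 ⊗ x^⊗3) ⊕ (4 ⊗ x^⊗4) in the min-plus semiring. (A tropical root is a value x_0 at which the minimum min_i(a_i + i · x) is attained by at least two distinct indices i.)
Roots: {-6, -3, 2, 5}

Each tropical root is a break point of the lower envelope of the lines y = a_i + i · x (there are 5 lines, with slopes 0, 1, ..., 4). Only the lines that attain the minimum somewhere contribute to roots; other lines are dominated. Here the surviving (envelope) indices are i = 4, i = 3, i = 2, i = 1, i = 0.
Intersections between consecutive envelope lines give the roots: for adjacent envelope indices i < j the intersection is x = (a_i − a_j) / (j − i). Reading off the sorted break points: {-6, -3, 2, 5}.
Verification: at each break x_0, at least two indices attain the minimum of min_i(a_i + i · x_0).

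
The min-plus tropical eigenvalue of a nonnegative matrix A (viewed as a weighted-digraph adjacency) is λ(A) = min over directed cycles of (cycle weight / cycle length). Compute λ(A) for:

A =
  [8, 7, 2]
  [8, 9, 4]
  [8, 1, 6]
λ(A) = 5/2

Enumerate directed cycles and compute their means (weight / length). Sample:
  cycle 0 → 0: weight = 8, length = 1, mean = 8/1 ≈ 8.000
  cycle 1 → 1: weight = 9, length = 1, mean = 9/1 ≈ 9.000
  cycle 2 → 2: weight = 6, length = 1, mean = 6/1 ≈ 6.000
  cycle 0 → 1 → 0: weight = 15, length = 2, mean = 15/2 ≈ 7.500
  cycle 0 → 2 → 0: weight = 10, length = 2, mean = 10/2 ≈ 5.000
  cycle 1 → 0 → 1: weight = 15, length = 2, mean = 15/2 ≈ 7.500
Minimum mean = 2.500, attained e.g. along the cycle 1 → 2 → 1 with weight 5 and length 2. So λ(A) = 5/2 = 5/2.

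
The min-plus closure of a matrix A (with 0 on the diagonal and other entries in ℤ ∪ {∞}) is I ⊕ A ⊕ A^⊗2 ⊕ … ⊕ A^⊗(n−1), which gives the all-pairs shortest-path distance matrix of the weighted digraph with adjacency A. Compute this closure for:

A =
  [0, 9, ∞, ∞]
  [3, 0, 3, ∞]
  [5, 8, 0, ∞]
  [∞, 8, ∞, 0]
Closure =
  [0, 9, 12, ∞]
  [3, 0, 3, ∞]
  [5, 8, 0, ∞]
  [11, 8, 11, 0]

This is the Floyd-Warshall all-pairs shortest-path computation. For each intermediate vertex k = 0, 1, …, 3, update dist[i][j] ← min(dist[i][j], dist[i][k] + dist[k][j]). The final matrix gives, for each (i, j), the minimum total weight of any directed path from i to j (possibly empty when i = j).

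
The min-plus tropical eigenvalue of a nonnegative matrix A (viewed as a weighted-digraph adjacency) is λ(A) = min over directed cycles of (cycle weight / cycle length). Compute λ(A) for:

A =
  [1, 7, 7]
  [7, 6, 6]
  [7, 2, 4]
λ(A) = 1

Enumerate directed cycles and compute their means (weight / length). Sample:
  cycle 0 → 0: weight = 1, length = 1, mean = 1/1 ≈ 1.000
  cycle 1 → 1: weight = 6, length = 1, mean = 6/1 ≈ 6.000
  cycle 2 → 2: weight = 4, length = 1, mean = 4/1 ≈ 4.000
  cycle 0 → 1 → 0: weight = 14, length = 2, mean = 14/2 ≈ 7.000
  cycle 0 → 2 → 0: weight = 14, length = 2, mean = 14/2 ≈ 7.000
  cycle 1 → 0 → 1: weight = 14, length = 2, mean = 14/2 ≈ 7.000
Minimum mean = 1.000, attained e.g. along the cycle 0 → 0 with weight 1 and length 1. So λ(A) = 1/1 = 1.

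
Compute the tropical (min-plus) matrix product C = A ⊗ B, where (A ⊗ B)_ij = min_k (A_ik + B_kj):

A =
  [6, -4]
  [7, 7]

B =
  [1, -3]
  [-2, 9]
A ⊗ B =
  [-6, 3]
  [5, 4]

Apply the min-plus product entry-by-entry:
  C[0][0] = min over k of (A[0][0] + B[0][0] = 6 + 1 = 7, A[0][1] + B[1][0] = -4 + -2 = -6) = -6 (attained at k = 1)
  C[0][1] = min over k of (A[0][0] + B[0][1] = 6 + -3 = 3, A[0][1] + B[1][1] = -4 + 9 = 5) = 3 (attained at k = 0)
  C[1][0] = min over k of (A[1][0] + B[0][0] = 7 + 1 = 8, A[1][1] + B[1][0] = 7 + -2 = 5) = 5 (attained at k = 1)
  C[1][1] = min over k of (A[1][0] + B[0][1] = 7 + -3 = 4, A[1][1] + B[1][1] = 7 + 9 = 16) = 4 (attained at k = 0)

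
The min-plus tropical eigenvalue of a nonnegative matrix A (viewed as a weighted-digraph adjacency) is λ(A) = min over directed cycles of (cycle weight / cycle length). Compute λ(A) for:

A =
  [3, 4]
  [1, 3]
λ(A) = 5/2

Enumerate directed cycles and compute their means (weight / length). Sample:
  cycle 0 → 0: weight = 3, length = 1, mean = 3/1 ≈ 3.000
  cycle 1 → 1: weight = 3, length = 1, mean = 3/1 ≈ 3.000
  cycle 0 → 1 → 0: weight = 5, length = 2, mean = 5/2 ≈ 2.500
  cycle 1 → 0 → 1: weight = 5, length = 2, mean = 5/2 ≈ 2.500
Minimum mean = 2.500, attained e.g. along the cycle 0 → 1 → 0 with weight 5 and length 2. So λ(A) = 5/2 = 5/2.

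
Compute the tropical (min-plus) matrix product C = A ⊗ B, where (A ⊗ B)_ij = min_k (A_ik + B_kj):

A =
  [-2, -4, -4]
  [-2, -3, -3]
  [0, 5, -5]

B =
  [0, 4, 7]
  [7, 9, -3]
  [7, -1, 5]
A ⊗ B =
  [-2, -5, -7]
  [-2, -4, -6]
  [0, -6, 0]

Apply the min-plus product entry-by-entry:
  C[0][0] = min over k of (A[0][0] + B[0][0] = -2 + 0 = -2, A[0][1] + B[1][0] = -4 + 7 = 3, A[0][2] + B[2][0] = -4 + 7 = 3) = -2 (attained at k = 0)
  C[0][1] = min over k of (A[0][0] + B[0][1] = -2 + 4 = 2, A[0][1] + B[1][1] = -4 + 9 = 5, A[0][2] + B[2][1] = -4 + -1 = -5) = -5 (attained at k = 2)
  C[0][2] = min over k of (A[0][0] + B[0][2] = -2 + 7 = 5, A[0][1] + B[1][2] = -4 + -3 = -7, A[0][2] + B[2][2] = -4 + 5 = 1) = -7 (attained at k = 1)
  C[1][0] = min over k of (A[1][0] + B[0][0] = -2 + 0 = -2, A[1][1] + B[1][0] = -3 + 7 = 4, A[1][2] + B[2][0] = -3 + 7 = 4) = -2 (attained at k = 0)
  C[1][1] = min over k of (A[1][0] + B[0][1] = -2 + 4 = 2, A[1][1] + B[1][1] = -3 + 9 = 6, A[1][2] + B[2][1] = -3 + -1 = -4) = -4 (attained at k = 2)
  C[1][2] = min over k of (A[1][0] + B[0][2] = -2 + 7 = 5, A[1][1] + B[1][2] = -3 + -3 = -6, A[1][2] + B[2][2] = -3 + 5 = 2) = -6 (attained at k = 1)
  C[2][0] = min over k of (A[2][0] + B[0][0] = 0 + 0 = 0, A[2][1] + B[1][0] = 5 + 7 = 12, A[2][2] + B[2][0] = -5 + 7 = 2) = 0 (attained at k = 0)
  C[2][1] = min over k of (A[2][0] + B[0][1] = 0 + 4 = 4, A[2][1] + B[1][1] = 5 + 9 = 14, A[2][2] + B[2][1] = -5 + -1 = -6) = -6 (attained at k = 2)
  C[2][2] = min over k of (A[2][0] + B[0][2] = 0 + 7 = 7, A[2][1] + B[1][2] = 5 + -3 = 2, A[2][2] + B[2][2] = -5 + 5 = 0) = 0 (attained at k = 2)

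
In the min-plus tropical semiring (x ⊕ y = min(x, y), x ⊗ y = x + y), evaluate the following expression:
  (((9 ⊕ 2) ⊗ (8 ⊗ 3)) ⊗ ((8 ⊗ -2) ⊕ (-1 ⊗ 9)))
(((9 ⊕ 2) ⊗ (8 ⊗ 3)) ⊗ ((8 ⊗ -2) ⊕ (-1 ⊗ 9))) = 19

Expand innermost to outermost. Recall ⊕ takes the minimum of its arguments and ⊗ takes their sum. Working out the expression (((9 ⊕ 2) ⊗ (8 ⊗ 3)) ⊗ ((8 ⊗ -2) ⊕ (-1 ⊗ 9))) gives 19.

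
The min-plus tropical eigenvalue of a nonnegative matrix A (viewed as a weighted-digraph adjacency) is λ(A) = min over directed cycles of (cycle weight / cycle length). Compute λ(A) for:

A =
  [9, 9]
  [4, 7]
λ(A) = 13/2

Enumerate directed cycles and compute their means (weight / length). Sample:
  cycle 0 → 0: weight = 9, length = 1, mean = 9/1 ≈ 9.000
  cycle 1 → 1: weight = 7, length = 1, mean = 7/1 ≈ 7.000
  cycle 0 → 1 → 0: weight = 13, length = 2, mean = 13/2 ≈ 6.500
  cycle 1 → 0 → 1: weight = 13, length = 2, mean = 13/2 ≈ 6.500
Minimum mean = 6.500, attained e.g. along the cycle 0 → 1 → 0 with weight 13 and length 2. So λ(A) = 13/2 = 13/2.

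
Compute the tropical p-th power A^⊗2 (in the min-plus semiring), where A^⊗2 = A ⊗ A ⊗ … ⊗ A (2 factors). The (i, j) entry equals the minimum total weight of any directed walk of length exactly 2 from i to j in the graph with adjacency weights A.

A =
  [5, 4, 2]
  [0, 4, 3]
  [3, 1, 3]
A^⊗2 =
  [4, 3, 5]
  [4, 4, 2]
  [1, 4, 4]

Each entry (A^⊗2)_ij equals the minimum over all length-2 walks i = v_0 → v_1 → … → v_2 = j of Σ_t A[v_t][v_{t+1}]. For example, for (i, j) = (0, 2) we minimise over 3 possible intermediate vertex sequences; the minimum is 5, attained along the walk 0 → 2 → 2.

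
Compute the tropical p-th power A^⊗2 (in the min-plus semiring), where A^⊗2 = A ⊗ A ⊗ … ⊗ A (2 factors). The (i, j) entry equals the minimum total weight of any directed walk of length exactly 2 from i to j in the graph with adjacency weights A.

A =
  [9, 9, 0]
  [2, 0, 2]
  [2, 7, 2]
A^⊗2 =
  [2, 7, 2]
  [2, 0, 2]
  [4, 7, 2]

Each entry (A^⊗2)_ij equals the minimum over all length-2 walks i = v_0 → v_1 → … → v_2 = j of Σ_t A[v_t][v_{t+1}]. For example, for (i, j) = (0, 2) we minimise over 3 possible intermediate vertex sequences; the minimum is 2, attained along the walk 0 → 2 → 2.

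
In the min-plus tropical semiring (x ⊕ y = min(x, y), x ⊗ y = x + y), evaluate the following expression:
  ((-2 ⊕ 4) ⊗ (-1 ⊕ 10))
((-2 ⊕ 4) ⊗ (-1 ⊕ 10)) = -3

Expand innermost to outermost. Recall ⊕ takes the minimum of its arguments and ⊗ takes their sum. Working out the expression ((-2 ⊕ 4) ⊗ (-1 ⊕ 10)) gives -3.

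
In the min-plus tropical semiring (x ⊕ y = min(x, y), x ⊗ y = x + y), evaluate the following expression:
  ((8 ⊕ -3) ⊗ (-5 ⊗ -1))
((8 ⊕ -3) ⊗ (-5 ⊗ -1)) = -9

Expand innermost to outermost. Recall ⊕ takes the minimum of its arguments and ⊗ takes their sum. Working out the expression ((8 ⊕ -3) ⊗ (-5 ⊗ -1)) gives -9.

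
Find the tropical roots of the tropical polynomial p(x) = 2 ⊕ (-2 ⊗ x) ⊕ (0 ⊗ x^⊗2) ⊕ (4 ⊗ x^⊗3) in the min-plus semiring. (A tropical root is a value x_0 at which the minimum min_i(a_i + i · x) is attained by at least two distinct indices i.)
Roots: {-4, -2, 4}

Each tropical root is a break point of the lower envelope of the lines y = a_i + i · x (there are 4 lines, with slopes 0, 1, ..., 3). Only the lines that attain the minimum somewhere contribute to roots; other lines are dominated. Here the surviving (envelope) indices are i = 3, i = 2, i = 1, i = 0.
Intersections between consecutive envelope lines give the roots: for adjacent envelope indices i < j the intersection is x = (a_i − a_j) / (j − i). Reading off the sorted break points: {-4, -2, 4}.
Verification: at each break x_0, at least two indices attain the minimum of min_i(a_i + i · x_0).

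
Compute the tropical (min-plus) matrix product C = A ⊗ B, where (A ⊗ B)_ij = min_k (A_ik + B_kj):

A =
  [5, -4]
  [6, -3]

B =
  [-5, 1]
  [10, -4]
A ⊗ B =
  [0, -8]
  [1, -7]

Apply the min-plus product entry-by-entry:
  C[0][0] = min over k of (A[0][0] + B[0][0] = 5 + -5 = 0, A[0][1] + B[1][0] = -4 + 10 = 6) = 0 (attained at k = 0)
  C[0][1] = min over k of (A[0][0] + B[0][1] = 5 + 1 = 6, A[0][1] + B[1][1] = -4 + -4 = -8) = -8 (attained at k = 1)
  C[1][0] = min over k of (A[1][0] + B[0][0] = 6 + -5 = 1, A[1][1] + B[1][0] = -3 + 10 = 7) = 1 (attained at k = 0)
  C[1][1] = min over k of (A[1][0] + B[0][1] = 6 + 1 = 7, A[1][1] + B[1][1] = -3 + -4 = -7) = -7 (attained at k = 1)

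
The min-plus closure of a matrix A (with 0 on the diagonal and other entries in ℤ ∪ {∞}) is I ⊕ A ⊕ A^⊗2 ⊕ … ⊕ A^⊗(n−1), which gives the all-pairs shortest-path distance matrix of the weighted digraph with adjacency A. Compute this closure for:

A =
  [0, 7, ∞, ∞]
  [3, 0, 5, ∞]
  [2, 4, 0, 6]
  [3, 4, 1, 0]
Closure =
  [0, 7, 12, 18]
  [3, 0, 5, 11]
  [2, 4, 0, 6]
  [3, 4, 1, 0]

This is the Floyd-Warshall all-pairs shortest-path computation. For each intermediate vertex k = 0, 1, …, 3, update dist[i][j] ← min(dist[i][j], dist[i][k] + dist[k][j]). The final matrix gives, for each (i, j), the minimum total weight of any directed path from i to j (possibly empty when i = j).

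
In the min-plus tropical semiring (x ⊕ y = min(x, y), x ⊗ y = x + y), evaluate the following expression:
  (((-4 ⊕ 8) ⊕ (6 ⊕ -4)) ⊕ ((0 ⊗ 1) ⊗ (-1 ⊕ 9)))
(((-4 ⊕ 8) ⊕ (6 ⊕ -4)) ⊕ ((0 ⊗ 1) ⊗ (-1 ⊕ 9))) = -4

Expand innermost to outermost. Recall ⊕ takes the minimum of its arguments and ⊗ takes their sum. Working out the expression (((-4 ⊕ 8) ⊕ (6 ⊕ -4)) ⊕ ((0 ⊗ 1) ⊗ (-1 ⊕ 9))) gives -4.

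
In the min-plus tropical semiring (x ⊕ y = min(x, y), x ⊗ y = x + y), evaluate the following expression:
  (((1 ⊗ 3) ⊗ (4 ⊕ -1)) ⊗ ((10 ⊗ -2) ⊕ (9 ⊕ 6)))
(((1 ⊗ 3) ⊗ (4 ⊕ -1)) ⊗ ((10 ⊗ -2) ⊕ (9 ⊕ 6))) = 9

Expand innermost to outermost. Recall ⊕ takes the minimum of its arguments and ⊗ takes their sum. Working out the expression (((1 ⊗ 3) ⊗ (4 ⊕ -1)) ⊗ ((10 ⊗ -2) ⊕ (9 ⊕ 6))) gives 9.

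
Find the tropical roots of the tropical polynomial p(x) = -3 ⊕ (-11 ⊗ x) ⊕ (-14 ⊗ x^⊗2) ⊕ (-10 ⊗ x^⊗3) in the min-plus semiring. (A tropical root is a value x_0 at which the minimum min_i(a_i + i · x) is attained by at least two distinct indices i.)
Roots: {-4, 3, 8}

Each tropical root is a break point of the lower envelope of the lines y = a_i + i · x (there are 4 lines, with slopes 0, 1, ..., 3). Only the lines that attain the minimum somewhere contribute to roots; other lines are dominated. Here the surviving (envelope) indices are i = 3, i = 2, i = 1, i = 0.
Intersections between consecutive envelope lines give the roots: for adjacent envelope indices i < j the intersection is x = (a_i − a_j) / (j − i). Reading off the sorted break points: {-4, 3, 8}.
Verification: at each break x_0, at least two indices attain the minimum of min_i(a_i + i · x_0).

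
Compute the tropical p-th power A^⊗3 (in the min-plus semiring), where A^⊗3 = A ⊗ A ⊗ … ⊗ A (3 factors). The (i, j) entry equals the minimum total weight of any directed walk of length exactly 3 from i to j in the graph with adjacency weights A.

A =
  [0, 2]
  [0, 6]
A^⊗3 =
  [0, 2]
  [0, 2]

Each entry (A^⊗3)_ij equals the minimum over all length-3 walks i = v_0 → v_1 → … → v_3 = j of Σ_t A[v_t][v_{t+1}]. For example, for (i, j) = (0, 1) we minimise over 4 possible intermediate vertex sequences; the minimum is 2, attained along the walk 0 → 0 → 0 → 1.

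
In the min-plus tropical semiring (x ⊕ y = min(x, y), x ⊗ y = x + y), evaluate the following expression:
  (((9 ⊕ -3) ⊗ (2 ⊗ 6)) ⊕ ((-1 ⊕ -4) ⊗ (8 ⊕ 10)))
(((9 ⊕ -3) ⊗ (2 ⊗ 6)) ⊕ ((-1 ⊕ -4) ⊗ (8 ⊕ 10))) = 4

Expand innermost to outermost. Recall ⊕ takes the minimum of its arguments and ⊗ takes their sum. Working out the expression (((9 ⊕ -3) ⊗ (2 ⊗ 6)) ⊕ ((-1 ⊕ -4) ⊗ (8 ⊕ 10))) gives 4.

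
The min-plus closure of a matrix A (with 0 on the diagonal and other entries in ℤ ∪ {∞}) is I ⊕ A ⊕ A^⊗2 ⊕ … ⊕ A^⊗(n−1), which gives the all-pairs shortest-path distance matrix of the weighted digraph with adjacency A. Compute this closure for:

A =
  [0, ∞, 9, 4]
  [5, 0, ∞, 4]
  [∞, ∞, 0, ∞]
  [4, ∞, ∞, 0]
Closure =
  [0, ∞, 9, 4]
  [5, 0, 14, 4]
  [∞, ∞, 0, ∞]
  [4, ∞, 13, 0]

This is the Floyd-Warshall all-pairs shortest-path computation. For each intermediate vertex k = 0, 1, …, 3, update dist[i][j] ← min(dist[i][j], dist[i][k] + dist[k][j]). The final matrix gives, for each (i, j), the minimum total weight of any directed path from i to j (possibly empty when i = j).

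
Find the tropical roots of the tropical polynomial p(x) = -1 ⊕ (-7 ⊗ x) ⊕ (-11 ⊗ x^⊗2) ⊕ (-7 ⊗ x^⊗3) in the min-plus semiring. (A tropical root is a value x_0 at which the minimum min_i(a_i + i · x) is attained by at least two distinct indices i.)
Roots: {-4, 4, 6}

Each tropical root is a break point of the lower envelope of the lines y = a_i + i · x (there are 4 lines, with slopes 0, 1, ..., 3). Only the lines that attain the minimum somewhere contribute to roots; other lines are dominated. Here the surviving (envelope) indices are i = 3, i = 2, i = 1, i = 0.
Intersections between consecutive envelope lines give the roots: for adjacent envelope indices i < j the intersection is x = (a_i − a_j) / (j − i). Reading off the sorted break points: {-4, 4, 6}.
Verification: at each break x_0, at least two indices attain the minimum of min_i(a_i + i · x_0).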